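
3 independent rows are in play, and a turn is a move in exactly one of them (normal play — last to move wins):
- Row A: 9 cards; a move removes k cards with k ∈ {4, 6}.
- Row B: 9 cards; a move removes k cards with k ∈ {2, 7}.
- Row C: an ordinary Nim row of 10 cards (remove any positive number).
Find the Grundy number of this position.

8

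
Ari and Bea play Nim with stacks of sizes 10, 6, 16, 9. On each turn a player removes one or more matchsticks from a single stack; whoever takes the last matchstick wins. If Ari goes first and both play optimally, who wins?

Compute the nim-sum pairwise:
10 ^ 6 = 12
12 ^ 16 = 28
28 ^ 9 = 21
The nim-sum is 21 ≠ 0, so this is an N-position: the player to move can win; Ari has a winning move.

Ari wins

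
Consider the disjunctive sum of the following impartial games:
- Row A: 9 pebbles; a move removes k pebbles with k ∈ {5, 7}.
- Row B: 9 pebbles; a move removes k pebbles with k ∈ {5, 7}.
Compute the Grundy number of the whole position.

0

For row A, compute g(0), g(1), … with moves {5, 7}:
g(0) = mex{} = 0
g(1) = mex{} = 0
g(2) = mex{} = 0
g(3) = mex{} = 0
g(4) = mex{} = 0
g(5) = mex{0} = 1
g(6) = mex{0} = 1
g(7) = mex{0} = 1
g(8) = mex{0} = 1
g(9) = mex{0} = 1
So g(9) = 1.
For row B, compute g(0), g(1), … with moves {5, 7}:
k:     0  1  2  3  4  5  6  7  8  9
g(k):  0  0  0  0  0  1  1  1  1  1
So g(9) = 1.
The value of a disjunctive sum is the nim-sum of the parts.
Combined value = 1 XOR 1 = 0.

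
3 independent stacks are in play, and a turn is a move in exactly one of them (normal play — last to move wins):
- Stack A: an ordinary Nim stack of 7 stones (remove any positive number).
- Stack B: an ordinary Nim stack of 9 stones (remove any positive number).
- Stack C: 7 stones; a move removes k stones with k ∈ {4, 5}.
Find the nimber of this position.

Stack A is a plain Nim stack of size 7, so its Grundy value is 7.
Stack B is a plain Nim stack of size 9, so its Grundy value is 9.
For stack C, compute g(0), g(1), … with moves {4, 5}:
g(0) = mex{} = 0
g(1) = mex{} = 0
g(2) = mex{} = 0
g(3) = mex{} = 0
g(4) = mex{0} = 1
g(5) = mex{0} = 1
g(6) = mex{0} = 1
g(7) = mex{0} = 1
So g(7) = 1.
The value of a disjunctive sum is the nim-sum of the parts.
Combined value = 7 ⊕ 9 ⊕ 1 = 15.

15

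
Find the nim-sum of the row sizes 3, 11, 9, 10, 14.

5

Compute the nim-sum pairwise:
3 ⊕ 11 = 8
8 ⊕ 9 = 1
1 ⊕ 10 = 11
11 ⊕ 14 = 5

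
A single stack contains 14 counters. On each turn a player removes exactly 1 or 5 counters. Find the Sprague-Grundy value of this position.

0

Compute g(0), g(1), … for moves {1, 5}:
g(0) = mex{} = 0
g(1) = mex{0} = 1
g(2) = mex{1} = 0
g(3) = mex{0} = 1
g(4) = mex{1} = 0
g(5) = mex{0} = 1
g(6) = mex{1} = 0
g(7) = mex{0} = 1
g(8) = mex{1} = 0
g(9) = mex{0} = 1
g(10) = mex{1} = 0
g(11) = mex{0} = 1
g(12) = mex{1} = 0
g(13) = mex{0} = 1
g(14) = mex{1} = 0
So g(14) = 0.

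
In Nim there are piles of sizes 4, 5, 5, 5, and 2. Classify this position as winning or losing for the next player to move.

Bitwise XOR of the heap sizes:
  100  (4)
  101  (5)
  101  (5)
  101  (5)
  010  (2)
  ---
  011  (3)
The nim-sum is 3 ≠ 0, so this is an N-position: the player to move can win.

Winning position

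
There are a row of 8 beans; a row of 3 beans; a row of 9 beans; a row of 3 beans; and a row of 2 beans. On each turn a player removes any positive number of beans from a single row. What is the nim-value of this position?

3

Compute the nim-sum pairwise:
8 ^ 3 = 11
11 ^ 9 = 2
2 ^ 3 = 1
1 ^ 2 = 3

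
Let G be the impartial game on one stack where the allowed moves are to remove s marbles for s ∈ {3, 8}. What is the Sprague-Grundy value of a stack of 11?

Grundy values for subtraction set {3, 8}:
k:     0  1  2  3  4  5  6  7  8  9 10 11
g(k):  0  0  0  1  1  1  0  0  2  1  1  0
So g(11) = 0.

0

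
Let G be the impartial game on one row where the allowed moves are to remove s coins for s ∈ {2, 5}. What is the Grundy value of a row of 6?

1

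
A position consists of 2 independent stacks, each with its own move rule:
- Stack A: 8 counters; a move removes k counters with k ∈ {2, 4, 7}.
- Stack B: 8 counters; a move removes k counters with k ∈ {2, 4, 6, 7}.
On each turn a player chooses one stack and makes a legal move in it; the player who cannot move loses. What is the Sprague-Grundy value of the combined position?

5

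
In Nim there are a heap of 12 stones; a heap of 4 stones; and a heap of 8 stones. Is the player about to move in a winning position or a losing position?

Losing position

Write each in binary and XOR column by column:
  1100  (12)
  0100  (4)
  1000  (8)
  ----
  0000  (0)
The nim-sum is 0, so this is a P-position: the player to move is in a losing position under optimal play.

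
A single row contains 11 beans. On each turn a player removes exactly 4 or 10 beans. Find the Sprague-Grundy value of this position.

2

Build the Grundy sequence with g(k) = mex{g(k−s) : s ∈ {4, 10}, s ≤ k}:
k:     0  1  2  3  4  5  6  7  8  9 10 11
g(k):  0  0  0  0  1  1  1  1  0  0  2  2
So g(11) = 2.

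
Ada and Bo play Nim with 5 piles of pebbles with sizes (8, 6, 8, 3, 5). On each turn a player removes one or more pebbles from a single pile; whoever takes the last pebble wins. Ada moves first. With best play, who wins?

Bo wins

Bitwise XOR of the heap sizes:
  1000  (8)
  0110  (6)
  1000  (8)
  0011  (3)
  0101  (5)
  ----
  0000  (0)
The nim-sum is 0, so this is a P-position: the player to move is in a losing position under optimal play; Ada is about to move from it and so loses — Bo wins.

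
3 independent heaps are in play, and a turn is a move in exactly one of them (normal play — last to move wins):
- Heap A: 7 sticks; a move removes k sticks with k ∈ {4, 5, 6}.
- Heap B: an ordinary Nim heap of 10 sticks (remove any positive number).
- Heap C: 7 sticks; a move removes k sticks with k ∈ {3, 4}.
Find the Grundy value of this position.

11

Grundy values for heap A (subtraction set {4, 5, 6}):
g(0) = mex{} = 0
g(1) = mex{} = 0
g(2) = mex{} = 0
g(3) = mex{} = 0
g(4) = mex{0} = 1
g(5) = mex{0} = 1
g(6) = mex{0} = 1
g(7) = mex{0} = 1
So g(7) = 1.
Heap B is a plain Nim heap of size 10, so its Grundy value is 10.
Grundy values for heap C (subtraction set {3, 4}):
k:     0  1  2  3  4  5  6  7
g(k):  0  0  0  1  1  1  2  0
So g(7) = 0.
The value of a disjunctive sum is the nim-sum of the parts.
Combined value = 1 XOR 10 XOR 0 = 11.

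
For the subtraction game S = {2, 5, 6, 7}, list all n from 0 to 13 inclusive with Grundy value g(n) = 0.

0, 1, 4, 12, 13

Grundy values for subtraction set {2, 5, 6, 7}:
g(0) = mex{} = 0
g(1) = mex{} = 0
g(2) = mex{0} = 1
g(3) = mex{0} = 1
g(4) = mex{1} = 0
g(5) = mex{0,1} = 2
g(6) = mex{0} = 1
g(7) = mex{0,1,2} = 3
g(8) = mex{0,1} = 2
g(9) = mex{0,1,3} = 2
g(10) = mex{0,1,2} = 3
g(11) = mex{0,1,2} = 3
g(12) = mex{1,2,3} = 0
g(13) = mex{1,2,3} = 0
The P-positions (g = 0) in 0..13 are 0, 1, 4, 12, 13.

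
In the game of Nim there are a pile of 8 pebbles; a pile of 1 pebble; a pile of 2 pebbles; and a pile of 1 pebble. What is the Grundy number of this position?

Nim-sum: 8 XOR 1 XOR 2 XOR 1 = 10.

10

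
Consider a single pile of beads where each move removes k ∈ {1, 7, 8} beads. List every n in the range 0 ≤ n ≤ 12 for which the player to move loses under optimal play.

0, 2, 4, 6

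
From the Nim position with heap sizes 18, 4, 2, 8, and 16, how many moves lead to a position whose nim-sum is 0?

Compute the nim-sum pairwise:
18 ⊕ 4 = 22
22 ⊕ 2 = 20
20 ⊕ 8 = 28
28 ⊕ 16 = 12
The overall nim-sum is X = 12. A heap of size p has a winning move iff p XOR X < p (reduce it to p XOR X).
  18: 18 XOR 12 = 30 ≥ 18 — no move.
  4: 4 XOR 12 = 8 ≥ 4 — no move.
  2: 2 XOR 12 = 14 ≥ 2 — no move.
  8: 8 XOR 12 = 4 < 8 — winning move (to 4).
  16: 16 XOR 12 = 28 ≥ 16 — no move.
That gives 1 winning move.

1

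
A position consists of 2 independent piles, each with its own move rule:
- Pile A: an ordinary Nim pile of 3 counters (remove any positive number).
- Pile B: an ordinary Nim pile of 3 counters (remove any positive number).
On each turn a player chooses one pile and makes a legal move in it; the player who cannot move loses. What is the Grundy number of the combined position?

Pile A is a plain Nim pile of size 3, so its Grundy value is 3.
Pile B is a plain Nim pile of size 3, so its Grundy value is 3.
The value of a disjunctive sum is the nim-sum of the parts.
Combined value = 3 ⊕ 3 = 0.

0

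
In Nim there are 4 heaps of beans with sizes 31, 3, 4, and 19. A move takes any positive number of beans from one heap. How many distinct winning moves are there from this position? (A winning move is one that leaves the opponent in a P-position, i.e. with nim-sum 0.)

Nim-sum: 31 XOR 3 XOR 4 XOR 19 = 11.
The overall nim-sum is X = 11. A heap of size p has a winning move iff p XOR X < p (reduce it to p XOR X).
  31: 31 XOR 11 = 20 < 31 — winning move (to 20).
  3: 3 XOR 11 = 8 ≥ 3 — no move.
  4: 4 XOR 11 = 15 ≥ 4 — no move.
  19: 19 XOR 11 = 24 ≥ 19 — no move.
That gives 1 winning move.

1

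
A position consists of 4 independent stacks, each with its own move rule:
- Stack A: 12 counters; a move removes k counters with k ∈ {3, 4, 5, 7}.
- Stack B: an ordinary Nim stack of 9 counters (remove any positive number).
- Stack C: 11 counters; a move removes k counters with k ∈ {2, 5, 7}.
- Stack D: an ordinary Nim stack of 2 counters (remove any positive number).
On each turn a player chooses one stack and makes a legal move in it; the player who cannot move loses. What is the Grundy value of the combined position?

Grundy values for stack A (subtraction set {3, 4, 5, 7}):
k:     0  1  2  3  4  5  6  7  8  9 10 11 12
g(k):  0  0  0  1  1  1  2  2  2  3  0  0  0
So g(12) = 0.
Stack B is a plain Nim stack of size 9, so its Grundy value is 9.
Grundy values for stack C (subtraction set {2, 5, 7}):
g(0) = mex{} = 0
g(1) = mex{} = 0
g(2) = mex{0} = 1
g(3) = mex{0} = 1
g(4) = mex{1} = 0
g(5) = mex{0,1} = 2
g(6) = mex{0} = 1
g(7) = mex{0,1,2} = 3
g(8) = mex{0,1} = 2
g(9) = mex{0,1,3} = 2
g(10) = mex{1,2} = 0
g(11) = mex{0,1,2} = 3
So g(11) = 3.
Stack D is a plain Nim stack of size 2, so its Grundy value is 2.
By the Sprague-Grundy theorem, the Grundy value of a sum of independent games is the XOR of the component values.
Combined value = 0 XOR 9 XOR 3 XOR 2 = 8.

8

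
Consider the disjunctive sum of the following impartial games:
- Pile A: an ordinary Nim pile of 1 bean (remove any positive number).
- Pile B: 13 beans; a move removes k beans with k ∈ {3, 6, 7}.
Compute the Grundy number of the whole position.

Pile A is a plain Nim pile of size 1, so its Grundy value is 1.
For pile B, compute g(0), g(1), … with moves {3, 6, 7}:
k:     0  1  2  3  4  5  6  7  8  9 10 11 12 13
g(k):  0  0  0  1  1  1  2  2  2  3  0  0  0  1
So g(13) = 1.
By the Sprague-Grundy theorem, the Grundy value of a sum of independent games is the XOR of the component values.
Combined value = 1 XOR 1 = 0.

0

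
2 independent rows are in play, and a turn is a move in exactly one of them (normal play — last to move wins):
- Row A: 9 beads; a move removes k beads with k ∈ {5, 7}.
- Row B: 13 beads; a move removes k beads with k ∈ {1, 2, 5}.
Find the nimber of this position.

For row A, compute g(0), g(1), … with moves {5, 7}:
g(0) = mex{} = 0
g(1) = mex{} = 0
g(2) = mex{} = 0
g(3) = mex{} = 0
g(4) = mex{} = 0
g(5) = mex{0} = 1
g(6) = mex{0} = 1
g(7) = mex{0} = 1
g(8) = mex{0} = 1
g(9) = mex{0} = 1
So g(9) = 1.
For row B, compute g(0), g(1), … with moves {1, 2, 5}:
k:     0  1  2  3  4  5  6  7  8  9 10 11 12 13
g(k):  0  1  2  0  1  2  0  1  2  0  1  2  0  1
So g(13) = 1.
The value of a disjunctive sum is the nim-sum of the parts.
Combined value = 1 ⊕ 1 = 0.

0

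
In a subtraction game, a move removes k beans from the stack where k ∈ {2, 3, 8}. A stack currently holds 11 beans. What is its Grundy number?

0

Build the Grundy sequence with g(k) = mex{g(k−s) : s ∈ {2, 3, 8}, s ≤ k}:
g(0) = mex{} = 0
g(1) = mex{} = 0
g(2) = mex{0} = 1
g(3) = mex{0} = 1
g(4) = mex{0,1} = 2
g(5) = mex{1} = 0
g(6) = mex{1,2} = 0
g(7) = mex{0,2} = 1
g(8) = mex{0} = 1
g(9) = mex{0,1} = 2
g(10) = mex{1} = 0
g(11) = mex{1,2} = 0
So g(11) = 0.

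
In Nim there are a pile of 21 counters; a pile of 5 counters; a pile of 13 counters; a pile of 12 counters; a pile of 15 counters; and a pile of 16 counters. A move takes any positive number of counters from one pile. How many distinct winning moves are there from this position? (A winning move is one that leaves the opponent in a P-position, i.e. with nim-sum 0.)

Compute the nim-sum pairwise:
21 XOR 5 = 16
16 XOR 13 = 29
29 XOR 12 = 17
17 XOR 15 = 30
30 XOR 16 = 14
The overall nim-sum is X = 14. A pile of size p has a winning move iff p XOR X < p (reduce it to p XOR X).
  21: 21 XOR 14 = 27 ≥ 21 — no move.
  5: 5 XOR 14 = 11 ≥ 5 — no move.
  13: 13 XOR 14 = 3 < 13 — winning move (to 3).
  12: 12 XOR 14 = 2 < 12 — winning move (to 2).
  15: 15 XOR 14 = 1 < 15 — winning move (to 1).
  16: 16 XOR 14 = 30 ≥ 16 — no move.
That gives 3 winning moves.

3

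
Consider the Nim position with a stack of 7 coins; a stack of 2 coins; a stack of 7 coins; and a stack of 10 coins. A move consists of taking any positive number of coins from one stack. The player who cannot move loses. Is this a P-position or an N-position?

N-position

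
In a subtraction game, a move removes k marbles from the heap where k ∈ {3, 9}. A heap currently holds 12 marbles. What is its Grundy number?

Build the Grundy sequence with g(k) = mex{g(k−s) : s ∈ {3, 9}, s ≤ k}:
k:     0  1  2  3  4  5  6  7  8  9 10 11 12
g(k):  0  0  0  1  1  1  0  0  0  1  1  1  0
So g(12) = 0.

0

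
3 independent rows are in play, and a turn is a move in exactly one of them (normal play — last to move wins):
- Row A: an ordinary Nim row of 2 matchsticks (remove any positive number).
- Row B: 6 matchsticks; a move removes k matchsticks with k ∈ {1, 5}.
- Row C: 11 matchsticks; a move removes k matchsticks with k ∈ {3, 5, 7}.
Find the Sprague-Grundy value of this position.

2

Row A is a plain Nim row of size 2, so its Grundy value is 2.
For row B, compute g(0), g(1), … with moves {1, 5}:
k:     0  1  2  3  4  5  6
g(k):  0  1  0  1  0  1  0
So g(6) = 0.
Build the Grundy sequence for row C with g(k) = mex{g(k−s) : s ∈ {3, 5, 7}, s ≤ k}:
g(0) = mex{} = 0
g(1) = mex{} = 0
g(2) = mex{} = 0
g(3) = mex{0} = 1
g(4) = mex{0} = 1
g(5) = mex{0} = 1
g(6) = mex{0,1} = 2
g(7) = mex{0,1} = 2
g(8) = mex{0,1} = 2
g(9) = mex{0,1,2} = 3
g(10) = mex{1,2} = 0
g(11) = mex{1,2} = 0
So g(11) = 0.
The value of a disjunctive sum is the nim-sum of the parts.
Combined value = 2 XOR 0 XOR 0 = 2.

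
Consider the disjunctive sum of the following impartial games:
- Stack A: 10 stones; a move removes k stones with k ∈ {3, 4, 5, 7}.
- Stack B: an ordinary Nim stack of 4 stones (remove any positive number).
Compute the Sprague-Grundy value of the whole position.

Build the Grundy sequence for stack A with g(k) = mex{g(k−s) : s ∈ {3, 4, 5, 7}, s ≤ k}:
g(0) = mex{} = 0
g(1) = mex{} = 0
g(2) = mex{} = 0
g(3) = mex{0} = 1
g(4) = mex{0} = 1
g(5) = mex{0} = 1
g(6) = mex{0,1} = 2
g(7) = mex{0,1} = 2
g(8) = mex{0,1} = 2
g(9) = mex{0,1,2} = 3
g(10) = mex{1,2} = 0
So g(10) = 0.
Stack B is a plain Nim stack of size 4, so its Grundy value is 4.
The value of a disjunctive sum is the nim-sum of the parts.
Combined value = 0 ⊕ 4 = 4.

4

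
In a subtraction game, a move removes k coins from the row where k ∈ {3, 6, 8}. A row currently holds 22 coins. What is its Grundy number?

0

Build the Grundy sequence with g(k) = mex{g(k−s) : s ∈ {3, 6, 8}, s ≤ k}:
k:     0  1  2  3  4  5  6  7  8  9 10 11 12 13 14 15 16 17 18 19 20 21 22
g(k):  0  0  0  1  1  1  2  2  2  3  3  0  0  0  1  1  1  2  2  2  3  3  0
So g(22) = 0.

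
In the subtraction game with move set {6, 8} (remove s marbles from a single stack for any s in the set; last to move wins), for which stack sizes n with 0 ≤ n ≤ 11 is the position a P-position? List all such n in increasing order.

Build the Grundy sequence with g(k) = mex{g(k−s) : s ∈ {6, 8}, s ≤ k}:
k:     0  1  2  3  4  5  6  7  8  9 10 11
g(k):  0  0  0  0  0  0  1  1  1  1  1  1
The P-positions (g = 0) in 0..11 are 0, 1, 2, 3, 4, 5.

0, 1, 2, 3, 4, 5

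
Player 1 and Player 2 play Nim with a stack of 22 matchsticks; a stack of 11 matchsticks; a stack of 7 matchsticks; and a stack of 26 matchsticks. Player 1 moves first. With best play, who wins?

Nim-sum: 22 ^ 11 ^ 7 ^ 26 = 0.
The nim-sum is 0, so this is a P-position: the player to move is in a losing position under optimal play; Player 1 is about to move from it and so loses — Player 2 wins.

Player 2 wins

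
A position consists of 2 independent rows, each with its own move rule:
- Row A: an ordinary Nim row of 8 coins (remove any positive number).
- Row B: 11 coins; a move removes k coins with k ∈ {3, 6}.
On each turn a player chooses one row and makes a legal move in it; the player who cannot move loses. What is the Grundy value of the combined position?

8

Row A is a plain Nim row of size 8, so its Grundy value is 8.
Build the Grundy sequence for row B with g(k) = mex{g(k−s) : s ∈ {3, 6}, s ≤ k}:
k:     0  1  2  3  4  5  6  7  8  9 10 11
g(k):  0  0  0  1  1  1  2  2  2  0  0  0
So g(11) = 0.
By the Sprague-Grundy theorem, the Grundy value of a sum of independent games is the XOR of the component values.
Combined value = 8 ⊕ 0 = 8.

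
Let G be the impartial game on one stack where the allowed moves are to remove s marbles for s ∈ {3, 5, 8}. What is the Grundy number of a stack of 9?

Build the Grundy sequence with g(k) = mex{g(k−s) : s ∈ {3, 5, 8}, s ≤ k}:
k:     0  1  2  3  4  5  6  7  8  9
g(k):  0  0  0  1  1  1  2  2  2  3
So g(9) = 3.

3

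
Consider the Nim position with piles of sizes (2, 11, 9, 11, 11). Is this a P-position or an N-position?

Write each in binary and XOR column by column:
  0010  (2)
  1011  (11)
  1001  (9)
  1011  (11)
  1011  (11)
  ----
  0000  (0)
The nim-sum is 0, so this is a P-position: the player to move is in a losing position under optimal play.

P-position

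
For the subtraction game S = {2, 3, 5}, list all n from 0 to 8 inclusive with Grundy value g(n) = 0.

Grundy values for subtraction set {2, 3, 5}:
g(0) = mex{} = 0
g(1) = mex{} = 0
g(2) = mex{0} = 1
g(3) = mex{0} = 1
g(4) = mex{0,1} = 2
g(5) = mex{0,1} = 2
g(6) = mex{0,1,2} = 3
g(7) = mex{1,2} = 0
g(8) = mex{1,2,3} = 0
The P-positions (g = 0) in 0..8 are 0, 1, 7, 8.

0, 1, 7, 8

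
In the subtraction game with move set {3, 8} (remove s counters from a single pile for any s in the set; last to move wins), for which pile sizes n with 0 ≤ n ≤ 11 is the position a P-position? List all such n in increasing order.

0, 1, 2, 6, 7, 11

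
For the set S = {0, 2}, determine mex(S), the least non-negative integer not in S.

1

0 is in the set but 1 is not, so the mex is 1.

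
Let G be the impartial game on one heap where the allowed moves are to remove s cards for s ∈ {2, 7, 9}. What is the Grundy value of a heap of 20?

0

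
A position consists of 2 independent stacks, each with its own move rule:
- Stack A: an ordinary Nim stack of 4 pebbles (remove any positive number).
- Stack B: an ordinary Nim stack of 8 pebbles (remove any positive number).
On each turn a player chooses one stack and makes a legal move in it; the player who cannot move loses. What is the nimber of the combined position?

Stack A is a plain Nim stack of size 4, so its Grundy value is 4.
Stack B is a plain Nim stack of size 8, so its Grundy value is 8.
The value of a disjunctive sum is the nim-sum of the parts.
Combined value = 4 XOR 8 = 12.

12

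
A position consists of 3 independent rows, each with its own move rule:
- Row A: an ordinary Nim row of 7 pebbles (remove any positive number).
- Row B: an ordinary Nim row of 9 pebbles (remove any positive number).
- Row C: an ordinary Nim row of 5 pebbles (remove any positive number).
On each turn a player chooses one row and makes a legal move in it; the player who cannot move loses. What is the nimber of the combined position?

Row A is a plain Nim row of size 7, so its Grundy value is 7.
Row B is a plain Nim row of size 9, so its Grundy value is 9.
Row C is a plain Nim row of size 5, so its Grundy value is 5.
By the Sprague-Grundy theorem, the Grundy value of a sum of independent games is the XOR of the component values.
Combined value = 7 XOR 9 XOR 5 = 11.

11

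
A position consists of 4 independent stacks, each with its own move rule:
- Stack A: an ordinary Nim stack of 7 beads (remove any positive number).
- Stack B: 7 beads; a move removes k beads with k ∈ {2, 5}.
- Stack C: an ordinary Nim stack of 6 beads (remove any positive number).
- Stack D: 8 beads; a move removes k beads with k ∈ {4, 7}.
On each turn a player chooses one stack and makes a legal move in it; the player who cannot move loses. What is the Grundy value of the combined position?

3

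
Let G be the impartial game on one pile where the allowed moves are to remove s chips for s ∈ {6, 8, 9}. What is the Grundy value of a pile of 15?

0

Grundy values for subtraction set {6, 8, 9}:
k:     0  1  2  3  4  5  6  7  8  9 10 11 12 13 14 15
g(k):  0  0  0  0  0  0  1  1  1  1  1  1  2  2  2  0
So g(15) = 0.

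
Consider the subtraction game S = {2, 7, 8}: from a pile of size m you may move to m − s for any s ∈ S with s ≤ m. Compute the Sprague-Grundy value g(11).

3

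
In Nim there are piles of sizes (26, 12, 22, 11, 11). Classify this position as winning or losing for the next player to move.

Losing position

Write each in binary and XOR column by column:
  11010  (26)
  01100  (12)
  10110  (22)
  01011  (11)
  01011  (11)
  -----
  00000  (0)
The nim-sum is 0, so this is a P-position: the player to move is in a losing position under optimal play.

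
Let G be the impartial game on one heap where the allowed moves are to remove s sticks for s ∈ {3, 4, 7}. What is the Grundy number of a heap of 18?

Grundy values for subtraction set {3, 4, 7}:
k:     0  1  2  3  4  5  6  7  8  9 10 11 12 13 14 15 16 17 18
g(k):  0  0  0  1  1  1  2  2  2  3  0  0  0  1  1  1  2  2  2
So g(18) = 2.

2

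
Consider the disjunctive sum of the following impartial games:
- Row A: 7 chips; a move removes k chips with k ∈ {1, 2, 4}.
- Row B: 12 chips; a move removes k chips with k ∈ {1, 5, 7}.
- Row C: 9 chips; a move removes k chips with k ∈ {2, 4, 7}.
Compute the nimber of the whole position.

Build the Grundy sequence for row A with g(k) = mex{g(k−s) : s ∈ {1, 2, 4}, s ≤ k}:
k:     0  1  2  3  4  5  6  7
g(k):  0  1  2  0  1  2  0  1
So g(7) = 1.
Grundy values for row B (subtraction set {1, 5, 7}):
g(0) = mex{} = 0
g(1) = mex{0} = 1
g(2) = mex{1} = 0
g(3) = mex{0} = 1
g(4) = mex{1} = 0
g(5) = mex{0} = 1
g(6) = mex{1} = 0
g(7) = mex{0} = 1
g(8) = mex{1} = 0
g(9) = mex{0} = 1
g(10) = mex{1} = 0
g(11) = mex{0} = 1
g(12) = mex{1} = 0
So g(12) = 0.
For row C, compute g(0), g(1), … with moves {2, 4, 7}:
k:     0  1  2  3  4  5  6  7  8  9
g(k):  0  0  1  1  2  2  0  3  1  0
So g(9) = 0.
The value of a disjunctive sum is the nim-sum of the parts.
Combined value = 1 ⊕ 0 ⊕ 0 = 1.

1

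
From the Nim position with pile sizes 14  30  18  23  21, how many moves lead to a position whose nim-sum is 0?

0

Compute the nim-sum pairwise:
14 XOR 30 = 16
16 XOR 18 = 2
2 XOR 23 = 21
21 XOR 21 = 0
The nim-sum is already 0, so every move leaves a nonzero nim-sum — there are no winning moves.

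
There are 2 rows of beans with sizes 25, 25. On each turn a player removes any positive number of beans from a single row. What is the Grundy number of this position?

0

Nim-sum: 25 ⊕ 25 = 0.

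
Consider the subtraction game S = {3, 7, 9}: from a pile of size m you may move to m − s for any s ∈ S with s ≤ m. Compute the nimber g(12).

Compute g(0), g(1), … for moves {3, 7, 9}:
g(0) = mex{} = 0
g(1) = mex{} = 0
g(2) = mex{} = 0
g(3) = mex{0} = 1
g(4) = mex{0} = 1
g(5) = mex{0} = 1
g(6) = mex{1} = 0
g(7) = mex{0,1} = 2
g(8) = mex{0,1} = 2
g(9) = mex{0} = 1
g(10) = mex{0,1,2} = 3
g(11) = mex{0,1,2} = 3
g(12) = mex{1} = 0
So g(12) = 0.

0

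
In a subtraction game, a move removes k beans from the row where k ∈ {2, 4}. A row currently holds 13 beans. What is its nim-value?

Grundy values for subtraction set {2, 4}:
k:     0  1  2  3  4  5  6  7  8  9 10 11 12 13
g(k):  0  0  1  1  2  2  0  0  1  1  2  2  0  0
So g(13) = 0.

0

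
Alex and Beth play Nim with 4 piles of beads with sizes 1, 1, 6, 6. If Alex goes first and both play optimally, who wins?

Beth wins

Compute the nim-sum pairwise:
1 ^ 1 = 0
0 ^ 6 = 6
6 ^ 6 = 0
The nim-sum is 0, so this is a P-position: the player to move is in a losing position under optimal play; Alex is about to move from it and so loses — Beth wins.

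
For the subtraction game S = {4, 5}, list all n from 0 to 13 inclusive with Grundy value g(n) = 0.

0, 1, 2, 3, 9, 10, 11, 12

Grundy values for subtraction set {4, 5}:
k:     0  1  2  3  4  5  6  7  8  9 10 11 12 13
g(k):  0  0  0  0  1  1  1  1  2  0  0  0  0  1
The P-positions (g = 0) in 0..13 are 0, 1, 2, 3, 9, 10, 11, 12.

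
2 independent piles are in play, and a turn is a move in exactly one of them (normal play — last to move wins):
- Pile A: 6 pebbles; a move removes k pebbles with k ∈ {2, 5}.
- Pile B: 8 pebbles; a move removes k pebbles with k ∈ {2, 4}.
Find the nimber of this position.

0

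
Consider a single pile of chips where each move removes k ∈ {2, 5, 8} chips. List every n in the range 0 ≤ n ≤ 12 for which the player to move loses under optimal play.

0, 1, 4, 7, 10, 11

Grundy values for subtraction set {2, 5, 8}:
g(0) = mex{} = 0
g(1) = mex{} = 0
g(2) = mex{0} = 1
g(3) = mex{0} = 1
g(4) = mex{1} = 0
g(5) = mex{0,1} = 2
g(6) = mex{0} = 1
g(7) = mex{1,2} = 0
g(8) = mex{0,1} = 2
g(9) = mex{0} = 1
g(10) = mex{1,2} = 0
g(11) = mex{1} = 0
g(12) = mex{0} = 1
The P-positions (g = 0) in 0..12 are 0, 1, 4, 7, 10, 11.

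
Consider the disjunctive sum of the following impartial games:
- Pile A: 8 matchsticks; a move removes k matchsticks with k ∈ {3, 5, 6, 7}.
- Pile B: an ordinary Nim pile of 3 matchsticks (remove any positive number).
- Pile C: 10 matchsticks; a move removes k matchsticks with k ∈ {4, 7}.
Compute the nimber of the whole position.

For pile A, compute g(0), g(1), … with moves {3, 5, 6, 7}:
g(0) = mex{} = 0
g(1) = mex{} = 0
g(2) = mex{} = 0
g(3) = mex{0} = 1
g(4) = mex{0} = 1
g(5) = mex{0} = 1
g(6) = mex{0,1} = 2
g(7) = mex{0,1} = 2
g(8) = mex{0,1} = 2
So g(8) = 2.
Pile B is a plain Nim pile of size 3, so its Grundy value is 3.
Grundy values for pile C (subtraction set {4, 7}):
k:     0  1  2  3  4  5  6  7  8  9 10
g(k):  0  0  0  0  1  1  1  1  2  2  2
So g(10) = 2.
By the Sprague-Grundy theorem, the Grundy value of a sum of independent games is the XOR of the component values.
Combined value = 2 ⊕ 3 ⊕ 2 = 3.

3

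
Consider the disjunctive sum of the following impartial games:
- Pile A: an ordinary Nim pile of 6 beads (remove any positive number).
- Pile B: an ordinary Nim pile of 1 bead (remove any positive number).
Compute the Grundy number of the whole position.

7

Pile A is a plain Nim pile of size 6, so its Grundy value is 6.
Pile B is a plain Nim pile of size 1, so its Grundy value is 1.
By the Sprague-Grundy theorem, the Grundy value of a sum of independent games is the XOR of the component values.
Combined value = 6 ⊕ 1 = 7.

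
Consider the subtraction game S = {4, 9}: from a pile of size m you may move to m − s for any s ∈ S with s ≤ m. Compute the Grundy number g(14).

0

Build the Grundy sequence with g(k) = mex{g(k−s) : s ∈ {4, 9}, s ≤ k}:
k:     0  1  2  3  4  5  6  7  8  9 10 11 12 13 14
g(k):  0  0  0  0  1  1  1  1  0  2  2  2  1  0  0
So g(14) = 0.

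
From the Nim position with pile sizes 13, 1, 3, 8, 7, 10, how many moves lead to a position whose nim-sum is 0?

Nim-sum: 13 ^ 1 ^ 3 ^ 8 ^ 7 ^ 10 = 10.
The overall nim-sum is X = 10. A pile of size p has a winning move iff p XOR X < p (reduce it to p XOR X).
  13: 13 XOR 10 = 7 < 13 — winning move (to 7).
  1: 1 XOR 10 = 11 ≥ 1 — no move.
  3: 3 XOR 10 = 9 ≥ 3 — no move.
  8: 8 XOR 10 = 2 < 8 — winning move (to 2).
  7: 7 XOR 10 = 13 ≥ 7 — no move.
  10: 10 XOR 10 = 0 < 10 — winning move (to 0).
That gives 3 winning moves.

3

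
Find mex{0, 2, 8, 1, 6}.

The values 0, 1, 2 are all present; 3 is the first non-negative integer missing from the set.

3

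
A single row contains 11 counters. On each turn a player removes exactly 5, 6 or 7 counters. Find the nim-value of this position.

Build the Grundy sequence with g(k) = mex{g(k−s) : s ∈ {5, 6, 7}, s ≤ k}:
g(0) = mex{} = 0
g(1) = mex{} = 0
g(2) = mex{} = 0
g(3) = mex{} = 0
g(4) = mex{} = 0
g(5) = mex{0} = 1
g(6) = mex{0} = 1
g(7) = mex{0} = 1
g(8) = mex{0} = 1
g(9) = mex{0} = 1
g(10) = mex{0,1} = 2
g(11) = mex{0,1} = 2
So g(11) = 2.

2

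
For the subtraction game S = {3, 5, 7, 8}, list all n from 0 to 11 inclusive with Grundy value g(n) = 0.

0, 1, 2, 11

Build the Grundy sequence with g(k) = mex{g(k−s) : s ∈ {3, 5, 7, 8}, s ≤ k}:
k:     0  1  2  3  4  5  6  7  8  9 10 11
g(k):  0  0  0  1  1  1  2  2  2  3  3  0
The P-positions (g = 0) in 0..11 are 0, 1, 2, 11.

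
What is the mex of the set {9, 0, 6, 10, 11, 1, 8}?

The values 0, 1 are all present; 2 is the first non-negative integer missing from the set.

2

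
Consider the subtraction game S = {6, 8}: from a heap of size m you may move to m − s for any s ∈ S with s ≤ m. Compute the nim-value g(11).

1

Grundy values for subtraction set {6, 8}:
g(0) = mex{} = 0
g(1) = mex{} = 0
g(2) = mex{} = 0
g(3) = mex{} = 0
g(4) = mex{} = 0
g(5) = mex{} = 0
g(6) = mex{0} = 1
g(7) = mex{0} = 1
g(8) = mex{0} = 1
g(9) = mex{0} = 1
g(10) = mex{0} = 1
g(11) = mex{0} = 1
So g(11) = 1.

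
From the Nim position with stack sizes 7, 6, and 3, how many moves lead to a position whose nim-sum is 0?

Write each in binary and XOR column by column:
  111  (7)
  110  (6)
  011  (3)
  ---
  010  (2)
The overall nim-sum is X = 2. A stack of size p has a winning move iff p XOR X < p (reduce it to p XOR X).
  7: 7 XOR 2 = 5 < 7 — winning move (to 5).
  6: 6 XOR 2 = 4 < 6 — winning move (to 4).
  3: 3 XOR 2 = 1 < 3 — winning move (to 1).
That gives 3 winning moves.

3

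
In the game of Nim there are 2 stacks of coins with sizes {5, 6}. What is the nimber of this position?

Nim-sum: 5 XOR 6 = 3.

3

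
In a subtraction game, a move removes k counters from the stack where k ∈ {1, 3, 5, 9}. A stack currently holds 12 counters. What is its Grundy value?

Build the Grundy sequence with g(k) = mex{g(k−s) : s ∈ {1, 3, 5, 9}, s ≤ k}:
g(0) = mex{} = 0
g(1) = mex{0} = 1
g(2) = mex{1} = 0
g(3) = mex{0} = 1
g(4) = mex{1} = 0
g(5) = mex{0} = 1
g(6) = mex{1} = 0
g(7) = mex{0} = 1
g(8) = mex{1} = 0
g(9) = mex{0} = 1
g(10) = mex{1} = 0
g(11) = mex{0} = 1
g(12) = mex{1} = 0
So g(12) = 0.

0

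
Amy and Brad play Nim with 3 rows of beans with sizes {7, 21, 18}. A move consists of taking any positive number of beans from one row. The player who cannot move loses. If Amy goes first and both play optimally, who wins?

Brad wins

In binary:
  00111  (7)
  10101  (21)
  10010  (18)
  -----
  00000  (0)
The nim-sum is 0, so this is a P-position: the player to move is in a losing position under optimal play; Amy is about to move from it and so loses — Brad wins.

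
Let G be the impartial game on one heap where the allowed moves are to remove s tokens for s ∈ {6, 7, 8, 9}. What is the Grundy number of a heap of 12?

2

Compute g(0), g(1), … for moves {6, 7, 8, 9}:
k:     0  1  2  3  4  5  6  7  8  9 10 11 12
g(k):  0  0  0  0  0  0  1  1  1  1  1  1  2
So g(12) = 2.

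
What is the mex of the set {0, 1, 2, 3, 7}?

4

The values 0, 1, 2, 3 are all present; 4 is the first non-negative integer missing from the set.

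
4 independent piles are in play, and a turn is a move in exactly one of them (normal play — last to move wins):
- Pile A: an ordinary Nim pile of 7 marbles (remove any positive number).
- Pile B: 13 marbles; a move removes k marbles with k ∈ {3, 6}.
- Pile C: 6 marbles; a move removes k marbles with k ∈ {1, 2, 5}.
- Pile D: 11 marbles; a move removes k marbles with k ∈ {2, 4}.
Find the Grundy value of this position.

4

Pile A is a plain Nim pile of size 7, so its Grundy value is 7.
For pile B, compute g(0), g(1), … with moves {3, 6}:
k:     0  1  2  3  4  5  6  7  8  9 10 11 12 13
g(k):  0  0  0  1  1  1  2  2  2  0  0  0  1  1
So g(13) = 1.
Grundy values for pile C (subtraction set {1, 2, 5}):
g(0) = mex{} = 0
g(1) = mex{0} = 1
g(2) = mex{0,1} = 2
g(3) = mex{1,2} = 0
g(4) = mex{0,2} = 1
g(5) = mex{0,1} = 2
g(6) = mex{1,2} = 0
So g(6) = 0.
Build the Grundy sequence for pile D with g(k) = mex{g(k−s) : s ∈ {2, 4}, s ≤ k}:
g(0) = mex{} = 0
g(1) = mex{} = 0
g(2) = mex{0} = 1
g(3) = mex{0} = 1
g(4) = mex{0,1} = 2
g(5) = mex{0,1} = 2
g(6) = mex{1,2} = 0
g(7) = mex{1,2} = 0
g(8) = mex{0,2} = 1
g(9) = mex{0,2} = 1
g(10) = mex{0,1} = 2
g(11) = mex{0,1} = 2
So g(11) = 2.
The value of a disjunctive sum is the nim-sum of the parts.
Combined value = 7 ⊕ 1 ⊕ 0 ⊕ 2 = 4.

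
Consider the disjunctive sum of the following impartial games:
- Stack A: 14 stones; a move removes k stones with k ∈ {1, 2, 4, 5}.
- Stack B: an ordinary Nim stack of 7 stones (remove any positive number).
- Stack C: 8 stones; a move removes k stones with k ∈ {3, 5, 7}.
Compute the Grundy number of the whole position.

Grundy values for stack A (subtraction set {1, 2, 4, 5}):
g(0) = mex{} = 0
g(1) = mex{0} = 1
g(2) = mex{0,1} = 2
g(3) = mex{1,2} = 0
g(4) = mex{0,2} = 1
g(5) = mex{0,1} = 2
g(6) = mex{1,2} = 0
g(7) = mex{0,2} = 1
g(8) = mex{0,1} = 2
g(9) = mex{1,2} = 0
g(10) = mex{0,2} = 1
g(11) = mex{0,1} = 2
g(12) = mex{1,2} = 0
g(13) = mex{0,2} = 1
g(14) = mex{0,1} = 2
So g(14) = 2.
Stack B is a plain Nim stack of size 7, so its Grundy value is 7.
Build the Grundy sequence for stack C with g(k) = mex{g(k−s) : s ∈ {3, 5, 7}, s ≤ k}:
k:     0  1  2  3  4  5  6  7  8
g(k):  0  0  0  1  1  1  2  2  2
So g(8) = 2.
By the Sprague-Grundy theorem, the Grundy value of a sum of independent games is the XOR of the component values.
Combined value = 2 ⊕ 7 ⊕ 2 = 7.

7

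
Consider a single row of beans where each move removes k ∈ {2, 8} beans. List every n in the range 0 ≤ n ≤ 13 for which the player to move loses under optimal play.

0, 1, 4, 5, 10, 11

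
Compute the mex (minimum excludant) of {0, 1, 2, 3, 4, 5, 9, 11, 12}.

6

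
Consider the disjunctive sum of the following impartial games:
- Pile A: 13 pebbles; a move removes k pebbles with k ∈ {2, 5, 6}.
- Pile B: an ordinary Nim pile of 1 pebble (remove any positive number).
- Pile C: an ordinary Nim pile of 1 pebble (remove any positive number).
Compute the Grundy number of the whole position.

For pile A, compute g(0), g(1), … with moves {2, 5, 6}:
g(0) = mex{} = 0
g(1) = mex{} = 0
g(2) = mex{0} = 1
g(3) = mex{0} = 1
g(4) = mex{1} = 0
g(5) = mex{0,1} = 2
g(6) = mex{0} = 1
g(7) = mex{0,1,2} = 3
g(8) = mex{1} = 0
g(9) = mex{0,1,3} = 2
g(10) = mex{0,2} = 1
g(11) = mex{1,2} = 0
g(12) = mex{1,3} = 0
g(13) = mex{0,3} = 1
So g(13) = 1.
Pile B is a plain Nim pile of size 1, so its Grundy value is 1.
Pile C is a plain Nim pile of size 1, so its Grundy value is 1.
The value of a disjunctive sum is the nim-sum of the parts.
Combined value = 1 ⊕ 1 ⊕ 1 = 1.

1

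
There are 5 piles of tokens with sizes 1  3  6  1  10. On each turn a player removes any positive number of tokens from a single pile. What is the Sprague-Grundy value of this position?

Compute the nim-sum pairwise:
1 XOR 3 = 2
2 XOR 6 = 4
4 XOR 1 = 5
5 XOR 10 = 15

15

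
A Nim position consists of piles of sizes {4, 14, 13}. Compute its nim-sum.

7

Nim-sum: 4 ^ 14 ^ 13 = 7.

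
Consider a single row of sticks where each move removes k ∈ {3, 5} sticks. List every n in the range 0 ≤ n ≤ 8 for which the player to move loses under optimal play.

0, 1, 2, 8

Compute g(0), g(1), … for moves {3, 5}:
k:     0  1  2  3  4  5  6  7  8
g(k):  0  0  0  1  1  1  2  2  0
The P-positions (g = 0) in 0..8 are 0, 1, 2, 8.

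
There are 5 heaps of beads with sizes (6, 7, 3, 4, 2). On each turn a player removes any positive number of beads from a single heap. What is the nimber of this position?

4

Write each in binary and XOR column by column:
  110  (6)
  111  (7)
  011  (3)
  100  (4)
  010  (2)
  ---
  100  (4)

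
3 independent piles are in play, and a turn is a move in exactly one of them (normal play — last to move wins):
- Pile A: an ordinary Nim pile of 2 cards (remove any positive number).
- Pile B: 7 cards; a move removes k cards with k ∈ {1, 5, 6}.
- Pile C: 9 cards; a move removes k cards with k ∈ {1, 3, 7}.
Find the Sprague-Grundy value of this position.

0

Pile A is a plain Nim pile of size 2, so its Grundy value is 2.
Build the Grundy sequence for pile B with g(k) = mex{g(k−s) : s ∈ {1, 5, 6}, s ≤ k}:
k:     0  1  2  3  4  5  6  7
g(k):  0  1  0  1  0  1  2  3
So g(7) = 3.
For pile C, compute g(0), g(1), … with moves {1, 3, 7}:
g(0) = mex{} = 0
g(1) = mex{0} = 1
g(2) = mex{1} = 0
g(3) = mex{0} = 1
g(4) = mex{1} = 0
g(5) = mex{0} = 1
g(6) = mex{1} = 0
g(7) = mex{0} = 1
g(8) = mex{1} = 0
g(9) = mex{0} = 1
So g(9) = 1.
By the Sprague-Grundy theorem, the Grundy value of a sum of independent games is the XOR of the component values.
Combined value = 2 XOR 3 XOR 1 = 0.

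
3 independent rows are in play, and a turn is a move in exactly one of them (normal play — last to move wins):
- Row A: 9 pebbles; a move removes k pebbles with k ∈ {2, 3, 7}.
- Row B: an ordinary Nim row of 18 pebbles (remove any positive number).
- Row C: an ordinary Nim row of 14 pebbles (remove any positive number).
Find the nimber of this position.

Build the Grundy sequence for row A with g(k) = mex{g(k−s) : s ∈ {2, 3, 7}, s ≤ k}:
k:     0  1  2  3  4  5  6  7  8  9
g(k):  0  0  1  1  2  0  0  1  1  2
So g(9) = 2.
Row B is a plain Nim row of size 18, so its Grundy value is 18.
Row C is a plain Nim row of size 14, so its Grundy value is 14.
The value of a disjunctive sum is the nim-sum of the parts.
Combined value = 2 ⊕ 18 ⊕ 14 = 30.

30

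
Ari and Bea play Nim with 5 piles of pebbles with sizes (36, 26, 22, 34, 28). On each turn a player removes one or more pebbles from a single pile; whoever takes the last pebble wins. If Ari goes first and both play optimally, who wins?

Nim-sum: 36 ⊕ 26 ⊕ 22 ⊕ 34 ⊕ 28 = 22.
The nim-sum is 22 ≠ 0, so this is an N-position: the player to move can win; Ari has a winning move.

Ari wins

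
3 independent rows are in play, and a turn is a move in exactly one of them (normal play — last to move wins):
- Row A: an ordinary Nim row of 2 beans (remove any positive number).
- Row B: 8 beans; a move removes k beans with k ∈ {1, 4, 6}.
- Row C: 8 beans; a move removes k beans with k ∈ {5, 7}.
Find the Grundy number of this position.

Row A is a plain Nim row of size 2, so its Grundy value is 2.
Build the Grundy sequence for row B with g(k) = mex{g(k−s) : s ∈ {1, 4, 6}, s ≤ k}:
k:     0  1  2  3  4  5  6  7  8
g(k):  0  1  0  1  2  0  1  0  1
So g(8) = 1.
Grundy values for row C (subtraction set {5, 7}):
k:     0  1  2  3  4  5  6  7  8
g(k):  0  0  0  0  0  1  1  1  1
So g(8) = 1.
By the Sprague-Grundy theorem, the Grundy value of a sum of independent games is the XOR of the component values.
Combined value = 2 XOR 1 XOR 1 = 2.

2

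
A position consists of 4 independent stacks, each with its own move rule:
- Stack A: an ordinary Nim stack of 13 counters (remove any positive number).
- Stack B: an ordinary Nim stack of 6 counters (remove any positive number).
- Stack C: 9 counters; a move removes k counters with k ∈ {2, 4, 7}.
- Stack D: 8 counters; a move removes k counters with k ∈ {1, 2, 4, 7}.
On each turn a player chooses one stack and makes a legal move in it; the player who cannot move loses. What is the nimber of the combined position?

9

Stack A is a plain Nim stack of size 13, so its Grundy value is 13.
Stack B is a plain Nim stack of size 6, so its Grundy value is 6.
Build the Grundy sequence for stack C with g(k) = mex{g(k−s) : s ∈ {2, 4, 7}, s ≤ k}:
g(0) = mex{} = 0
g(1) = mex{} = 0
g(2) = mex{0} = 1
g(3) = mex{0} = 1
g(4) = mex{0,1} = 2
g(5) = mex{0,1} = 2
g(6) = mex{1,2} = 0
g(7) = mex{0,1,2} = 3
g(8) = mex{0,2} = 1
g(9) = mex{1,2,3} = 0
So g(9) = 0.
For stack D, compute g(0), g(1), … with moves {1, 2, 4, 7}:
k:     0  1  2  3  4  5  6  7  8
g(k):  0  1  2  0  1  2  0  1  2
So g(8) = 2.
The value of a disjunctive sum is the nim-sum of the parts.
Combined value = 13 XOR 6 XOR 0 XOR 2 = 9.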